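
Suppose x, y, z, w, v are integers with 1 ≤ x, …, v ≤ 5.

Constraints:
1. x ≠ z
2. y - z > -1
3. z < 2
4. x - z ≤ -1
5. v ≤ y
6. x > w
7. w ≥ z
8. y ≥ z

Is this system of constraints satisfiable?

Constraints 4, 6, and 7 give z ≤ w, w < x, x < z. Chaining: z ≤ w < x < z, which forces z < z — impossible.

Unsatisfiable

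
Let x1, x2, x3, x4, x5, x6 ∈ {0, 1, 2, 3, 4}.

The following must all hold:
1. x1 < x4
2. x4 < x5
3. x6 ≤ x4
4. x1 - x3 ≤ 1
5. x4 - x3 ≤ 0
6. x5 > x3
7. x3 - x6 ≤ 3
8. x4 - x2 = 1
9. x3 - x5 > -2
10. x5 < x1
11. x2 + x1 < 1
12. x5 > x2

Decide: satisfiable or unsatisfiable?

Constraints 1, 5, 6, and 10 give x3 < x5, x5 < x1, x1 < x4, x4 ≤ x3. Chaining: x3 < x5 < x1 < x4 ≤ x3, which forces x3 < x3 — impossible.

Unsatisfiable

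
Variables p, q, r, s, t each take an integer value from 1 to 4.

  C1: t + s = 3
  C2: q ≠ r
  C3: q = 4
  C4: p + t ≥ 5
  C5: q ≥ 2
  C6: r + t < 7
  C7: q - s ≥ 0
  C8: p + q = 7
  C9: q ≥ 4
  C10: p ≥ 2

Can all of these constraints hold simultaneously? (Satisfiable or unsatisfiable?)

The assignment p = 3, q = 4, r = 3, s = 1, t = 2 works:
  constraint 1 holds since t + s = 3.
  constraint 4 holds since p + t = 5.
  constraint 6 holds since r + t = 5.
The rest check out directly.

Satisfiable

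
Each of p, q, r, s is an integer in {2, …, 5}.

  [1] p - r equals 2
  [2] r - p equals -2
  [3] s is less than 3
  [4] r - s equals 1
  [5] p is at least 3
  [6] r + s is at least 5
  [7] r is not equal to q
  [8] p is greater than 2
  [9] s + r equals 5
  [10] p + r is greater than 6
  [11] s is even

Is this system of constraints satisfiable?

Satisfiable

One satisfying assignment is p = 5, q = 4, r = 3, s = 2.
For the less obvious constraints — constraint 1: p - r = 2; constraint 2: r - p = -2; constraint 4: r - s = 1 — and the others hold by inspection.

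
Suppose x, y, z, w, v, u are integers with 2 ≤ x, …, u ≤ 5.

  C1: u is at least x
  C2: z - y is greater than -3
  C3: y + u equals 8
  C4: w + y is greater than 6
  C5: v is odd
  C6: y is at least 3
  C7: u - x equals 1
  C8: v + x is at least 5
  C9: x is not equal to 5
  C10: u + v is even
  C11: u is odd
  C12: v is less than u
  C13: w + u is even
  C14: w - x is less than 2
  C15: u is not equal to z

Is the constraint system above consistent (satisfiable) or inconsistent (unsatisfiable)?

Satisfiable

The assignment x = 4, y = 3, z = 2, w = 5, v = 3, u = 5 works:
  constraint 2 holds since z - y = -1.
  constraint 3 holds since y + u = 8.
The rest check out directly.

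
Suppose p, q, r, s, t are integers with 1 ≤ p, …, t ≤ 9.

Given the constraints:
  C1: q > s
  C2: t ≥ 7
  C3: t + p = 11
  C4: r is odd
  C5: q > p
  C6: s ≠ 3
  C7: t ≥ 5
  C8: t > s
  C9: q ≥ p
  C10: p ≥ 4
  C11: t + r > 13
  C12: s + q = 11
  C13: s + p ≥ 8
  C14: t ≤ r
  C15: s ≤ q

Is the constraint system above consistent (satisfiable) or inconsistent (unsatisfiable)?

Try p = 4, q = 7, r = 7, s = 4, t = 7.
Check constraint 3: t + p = 11; constraint 11: t + r = 14. The remaining constraints are straightforward to verify.

Satisfiable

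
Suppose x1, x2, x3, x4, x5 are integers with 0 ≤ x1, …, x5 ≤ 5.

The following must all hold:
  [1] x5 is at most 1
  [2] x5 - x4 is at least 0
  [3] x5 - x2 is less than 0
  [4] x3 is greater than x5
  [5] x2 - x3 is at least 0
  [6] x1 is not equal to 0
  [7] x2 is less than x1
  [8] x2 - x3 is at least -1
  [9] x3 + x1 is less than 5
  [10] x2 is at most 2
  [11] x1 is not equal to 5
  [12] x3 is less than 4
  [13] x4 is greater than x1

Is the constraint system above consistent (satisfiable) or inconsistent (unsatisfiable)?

Constraints 2, 4, 5, 7, and 13 give x2 < x1, x1 < x4, x4 ≤ x5, x5 < x3, x3 ≤ x2. Chaining: x2 < x1 < x4 ≤ x5 < x3 ≤ x2, which forces x2 < x2 — impossible.

Unsatisfiable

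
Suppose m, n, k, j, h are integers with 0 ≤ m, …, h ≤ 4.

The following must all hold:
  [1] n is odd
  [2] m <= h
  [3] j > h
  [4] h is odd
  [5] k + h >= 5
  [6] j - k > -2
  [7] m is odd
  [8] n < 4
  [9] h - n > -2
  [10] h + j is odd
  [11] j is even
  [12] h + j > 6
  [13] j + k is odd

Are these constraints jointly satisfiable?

Satisfiable

Setting (m, n, k, j, h) = (3, 3, 3, 4, 3) satisfies everything: constraint 5: k + h = 6; constraint 6: j - k = 1; constraint 9: h - n = 0, and the others follow.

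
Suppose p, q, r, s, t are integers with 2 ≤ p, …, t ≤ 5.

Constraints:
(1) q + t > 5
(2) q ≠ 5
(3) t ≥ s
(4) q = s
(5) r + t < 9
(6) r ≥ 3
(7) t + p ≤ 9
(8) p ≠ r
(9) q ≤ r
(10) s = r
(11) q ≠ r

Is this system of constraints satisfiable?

Unsatisfiable

From constraints 4 and 10, q = s = r, so q = r. But constraint 11 says q ≠ r. Contradiction.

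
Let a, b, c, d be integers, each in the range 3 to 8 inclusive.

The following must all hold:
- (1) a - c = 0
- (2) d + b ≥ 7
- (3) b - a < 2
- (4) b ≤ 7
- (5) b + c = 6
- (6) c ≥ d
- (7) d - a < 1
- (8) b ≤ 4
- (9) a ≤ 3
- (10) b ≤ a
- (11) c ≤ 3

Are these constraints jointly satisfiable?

From constraints 6 and 11: d ≤ c ≤ 3. From constraints 9 and 10: b ≤ a ≤ 3. Hence d + b ≤ 6. But constraint 2 requires d + b ≥ 7, and 7 > 6. Contradiction.

Unsatisfiable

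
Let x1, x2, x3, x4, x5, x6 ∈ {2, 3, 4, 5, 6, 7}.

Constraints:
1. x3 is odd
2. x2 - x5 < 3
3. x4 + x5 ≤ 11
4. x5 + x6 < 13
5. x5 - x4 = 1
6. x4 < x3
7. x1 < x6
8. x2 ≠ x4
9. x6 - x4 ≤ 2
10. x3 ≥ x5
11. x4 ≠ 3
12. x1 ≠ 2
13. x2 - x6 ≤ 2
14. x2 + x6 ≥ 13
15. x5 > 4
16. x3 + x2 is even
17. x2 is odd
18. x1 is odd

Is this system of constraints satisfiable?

Satisfiable

Setting (x1, x2, x3, x4, x5, x6) = (3, 7, 5, 4, 5, 6) satisfies everything: constraint 2: x2 - x5 = 2; constraint 3: x4 + x5 = 9; constraint 4: x5 + x6 = 11, and the others follow.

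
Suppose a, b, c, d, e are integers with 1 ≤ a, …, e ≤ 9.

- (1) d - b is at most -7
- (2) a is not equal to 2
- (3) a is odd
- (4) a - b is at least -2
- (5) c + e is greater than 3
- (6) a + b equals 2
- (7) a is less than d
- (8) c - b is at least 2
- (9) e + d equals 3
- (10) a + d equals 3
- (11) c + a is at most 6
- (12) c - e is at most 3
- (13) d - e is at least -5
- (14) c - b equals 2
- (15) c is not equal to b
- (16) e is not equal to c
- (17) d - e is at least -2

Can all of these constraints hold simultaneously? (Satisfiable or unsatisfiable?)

Constraints 1, 8, 12, and 13 give b − d ≥ 7, d − e ≥ -5, e − c ≥ -3, c − b ≥ 2.
Adding all 4 inequalities: the left sides telescope to 0, and the right sides sum to 7 + (-5) + (-3) + 2 = 1. So 0 ≥ 1, which is false.

Unsatisfiable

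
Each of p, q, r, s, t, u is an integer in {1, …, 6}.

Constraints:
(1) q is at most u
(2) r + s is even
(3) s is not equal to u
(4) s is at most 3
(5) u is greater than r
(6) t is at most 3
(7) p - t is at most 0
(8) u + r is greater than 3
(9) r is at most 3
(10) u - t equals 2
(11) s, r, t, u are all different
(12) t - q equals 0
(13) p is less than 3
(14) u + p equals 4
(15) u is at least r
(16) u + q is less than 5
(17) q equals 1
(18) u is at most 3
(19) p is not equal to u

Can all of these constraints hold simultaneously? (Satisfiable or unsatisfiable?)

Unsatisfiable

Constraints 4, 6, 9, and 18 confine each of s, r, t, u to the 3 values {1, …, 3} (the domain already gives each ≥ 1).
Constraint 11 requires all 4 of them to be distinct, but only 3 values are available — impossible by the pigeonhole principle.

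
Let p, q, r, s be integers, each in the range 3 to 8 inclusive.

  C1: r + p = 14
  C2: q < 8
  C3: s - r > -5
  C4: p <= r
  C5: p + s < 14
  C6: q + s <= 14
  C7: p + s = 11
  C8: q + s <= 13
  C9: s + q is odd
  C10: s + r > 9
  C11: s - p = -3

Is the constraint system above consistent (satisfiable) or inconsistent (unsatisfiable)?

One satisfying assignment is p = 7, q = 7, r = 7, s = 4.
For the less obvious constraints — constraint 1: r + p = 14; constraint 3: s - r = -3 — and the others hold by inspection.

Satisfiable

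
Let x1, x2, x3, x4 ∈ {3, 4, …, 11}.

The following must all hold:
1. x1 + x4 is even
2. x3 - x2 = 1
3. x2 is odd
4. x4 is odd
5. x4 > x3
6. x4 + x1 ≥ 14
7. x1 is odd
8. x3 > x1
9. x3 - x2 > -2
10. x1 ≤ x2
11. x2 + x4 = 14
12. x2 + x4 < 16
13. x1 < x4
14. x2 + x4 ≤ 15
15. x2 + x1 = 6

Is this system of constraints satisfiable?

Take x1 = 3, x2 = 3, x3 = 4, x4 = 11. Then constraint 2: x3 - x2 = 1; constraint 6: x4 + x1 = 14, and every other listed constraint is also met.

Satisfiable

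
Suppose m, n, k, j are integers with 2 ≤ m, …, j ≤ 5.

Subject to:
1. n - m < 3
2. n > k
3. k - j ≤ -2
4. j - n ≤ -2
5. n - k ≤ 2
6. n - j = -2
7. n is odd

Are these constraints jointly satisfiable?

Constraints 3, 4, and 5 give k − n ≥ -2, n − j ≥ 2, j − k ≥ 2.
Adding all 3 inequalities: the left sides telescope to 0, and the right sides sum to (-2) + 2 + 2 = 2. So 0 ≥ 2, which is false.

Unsatisfiable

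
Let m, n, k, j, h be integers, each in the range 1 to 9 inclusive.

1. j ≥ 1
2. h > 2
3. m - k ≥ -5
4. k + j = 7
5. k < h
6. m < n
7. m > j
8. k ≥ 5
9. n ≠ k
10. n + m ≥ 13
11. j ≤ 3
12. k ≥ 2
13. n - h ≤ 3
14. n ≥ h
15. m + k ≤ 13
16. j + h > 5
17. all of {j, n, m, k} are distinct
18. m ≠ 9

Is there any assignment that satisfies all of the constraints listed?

Satisfiable

One satisfying assignment is m = 4, n = 9, k = 6, j = 1, h = 7.
For the less obvious constraints — constraint 3: m - k = -2; constraint 4: k + j = 7 — and the others hold by inspection.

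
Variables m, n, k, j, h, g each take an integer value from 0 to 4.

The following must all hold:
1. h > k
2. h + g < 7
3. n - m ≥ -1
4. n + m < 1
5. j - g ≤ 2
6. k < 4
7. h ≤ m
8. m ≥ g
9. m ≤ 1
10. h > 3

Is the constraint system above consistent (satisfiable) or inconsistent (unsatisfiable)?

From constraint 10: h ≥ 4. From constraints 7 and 9: h ≤ m and m ≤ 1, so h ≤ 1. But 1 < 4, so no value of h works.

Unsatisfiable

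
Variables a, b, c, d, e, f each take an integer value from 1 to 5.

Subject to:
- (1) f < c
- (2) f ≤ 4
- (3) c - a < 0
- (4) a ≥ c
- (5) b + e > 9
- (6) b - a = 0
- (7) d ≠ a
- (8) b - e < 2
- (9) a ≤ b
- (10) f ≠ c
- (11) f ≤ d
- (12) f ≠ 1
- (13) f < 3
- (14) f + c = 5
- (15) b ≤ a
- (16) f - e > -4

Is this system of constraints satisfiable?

Take a = 5, b = 5, c = 3, d = 3, e = 5, f = 2. Then constraint 3: c - a = -2; constraint 5: b + e = 10, and every other listed constraint is also met.

Satisfiable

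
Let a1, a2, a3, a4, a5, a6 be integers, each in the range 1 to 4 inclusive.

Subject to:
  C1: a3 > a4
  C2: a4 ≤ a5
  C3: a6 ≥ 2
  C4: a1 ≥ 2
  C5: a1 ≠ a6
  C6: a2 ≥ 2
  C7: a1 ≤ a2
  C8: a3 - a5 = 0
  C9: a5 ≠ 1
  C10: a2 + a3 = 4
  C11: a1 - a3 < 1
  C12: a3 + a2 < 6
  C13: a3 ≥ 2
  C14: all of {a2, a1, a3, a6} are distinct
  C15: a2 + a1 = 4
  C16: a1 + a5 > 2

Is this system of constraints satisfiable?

Unsatisfiable

Constraints 3, 4, 6, and 13 confine each of a2, a1, a3, a6 to the 3 values {2, …, 4} (the domain already gives each ≤ 4).
Constraint 14 requires all 4 of them to be distinct, but only 3 values are available — impossible by the pigeonhole principle.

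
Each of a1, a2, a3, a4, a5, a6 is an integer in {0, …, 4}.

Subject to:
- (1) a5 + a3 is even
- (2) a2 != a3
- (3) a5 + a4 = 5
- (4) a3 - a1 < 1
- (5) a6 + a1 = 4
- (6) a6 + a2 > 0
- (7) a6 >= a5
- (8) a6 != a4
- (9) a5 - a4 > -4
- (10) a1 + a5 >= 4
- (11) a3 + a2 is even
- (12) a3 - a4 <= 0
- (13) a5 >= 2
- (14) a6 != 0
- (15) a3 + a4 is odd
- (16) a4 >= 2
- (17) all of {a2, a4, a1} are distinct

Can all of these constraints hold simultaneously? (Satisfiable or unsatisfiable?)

Satisfiable

Setting (a1, a2, a3, a4, a5, a6) = (2, 0, 2, 3, 2, 2) satisfies everything: constraint 3: a5 + a4 = 5; constraint 4: a3 - a1 = 0, and the others follow.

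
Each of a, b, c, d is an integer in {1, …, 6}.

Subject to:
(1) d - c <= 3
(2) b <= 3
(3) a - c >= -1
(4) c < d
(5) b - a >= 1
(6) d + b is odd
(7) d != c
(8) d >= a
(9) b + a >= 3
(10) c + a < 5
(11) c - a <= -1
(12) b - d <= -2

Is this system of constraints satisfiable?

Unsatisfiable

Constraints 1, 5, 11, and 12 give a − c ≥ 1, c − d ≥ -3, d − b ≥ 2, b − a ≥ 1.
Adding all 4 inequalities: the left sides telescope to 0, and the right sides sum to 1 + (-3) + 2 + 1 = 1. So 0 ≥ 1, which is false.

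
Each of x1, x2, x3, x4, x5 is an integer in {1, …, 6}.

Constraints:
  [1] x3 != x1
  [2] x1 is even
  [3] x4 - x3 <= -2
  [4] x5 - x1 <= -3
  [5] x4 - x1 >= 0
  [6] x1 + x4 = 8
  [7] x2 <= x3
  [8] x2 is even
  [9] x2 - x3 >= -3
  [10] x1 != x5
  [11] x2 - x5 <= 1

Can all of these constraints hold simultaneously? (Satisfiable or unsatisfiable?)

Constraints 3, 4, 5, 9, and 11 give x2 − x3 ≥ -3, x3 − x4 ≥ 2, x4 − x1 ≥ 0, x1 − x5 ≥ 3, x5 − x2 ≥ -1.
Adding all 5 inequalities: the left sides telescope to 0, and the right sides sum to (-3) + 2 + 0 + 3 + (-1) = 1. So 0 ≥ 1, which is false.

Unsatisfiable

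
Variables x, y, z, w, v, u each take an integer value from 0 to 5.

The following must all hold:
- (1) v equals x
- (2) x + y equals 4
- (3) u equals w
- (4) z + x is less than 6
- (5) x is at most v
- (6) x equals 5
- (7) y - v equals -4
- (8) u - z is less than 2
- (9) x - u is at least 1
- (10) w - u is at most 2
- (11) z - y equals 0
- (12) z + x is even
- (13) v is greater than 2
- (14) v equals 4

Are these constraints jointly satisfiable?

Constraint 14 fixes v = 4 and constraint 6 fixes x = 5, but constraint 1 requires v = x. Since 4 ≠ 5, contradiction.

Unsatisfiable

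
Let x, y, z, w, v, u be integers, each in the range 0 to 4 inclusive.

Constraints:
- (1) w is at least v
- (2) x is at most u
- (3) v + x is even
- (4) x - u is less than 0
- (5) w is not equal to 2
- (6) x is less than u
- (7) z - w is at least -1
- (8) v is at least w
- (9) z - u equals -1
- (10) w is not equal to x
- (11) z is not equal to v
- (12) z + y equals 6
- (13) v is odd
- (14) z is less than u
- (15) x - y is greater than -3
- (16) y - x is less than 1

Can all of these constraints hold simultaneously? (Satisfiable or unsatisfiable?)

One satisfying assignment is x = 3, y = 3, z = 3, w = 1, v = 1, u = 4.
For the less obvious constraints — constraint 4: x - u = -1; constraint 7: z - w = 2 — and the others hold by inspection.

Satisfiable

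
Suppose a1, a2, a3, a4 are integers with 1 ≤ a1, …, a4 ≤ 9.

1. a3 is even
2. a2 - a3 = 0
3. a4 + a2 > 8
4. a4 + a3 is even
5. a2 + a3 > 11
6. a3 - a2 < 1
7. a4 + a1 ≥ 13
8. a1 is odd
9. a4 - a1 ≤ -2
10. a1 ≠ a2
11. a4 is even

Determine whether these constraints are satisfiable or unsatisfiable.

The assignment a1 = 9, a2 = 6, a3 = 6, a4 = 4 works:
  constraint 2 holds since a2 - a3 = 0.
  constraint 3 holds since a4 + a2 = 10.
  constraint 5 holds since a2 + a3 = 12.
The rest check out directly.

Satisfiable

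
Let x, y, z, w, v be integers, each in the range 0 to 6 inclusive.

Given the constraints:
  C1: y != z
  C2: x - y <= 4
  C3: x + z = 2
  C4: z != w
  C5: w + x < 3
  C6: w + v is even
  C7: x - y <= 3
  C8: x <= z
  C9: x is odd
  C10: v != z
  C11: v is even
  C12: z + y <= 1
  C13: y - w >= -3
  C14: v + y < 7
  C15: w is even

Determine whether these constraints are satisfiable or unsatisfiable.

Satisfiable

Setting (x, y, z, w, v) = (1, 0, 1, 0, 6) satisfies everything: constraint 2: x - y = 1; constraint 3: x + z = 2, and the others follow.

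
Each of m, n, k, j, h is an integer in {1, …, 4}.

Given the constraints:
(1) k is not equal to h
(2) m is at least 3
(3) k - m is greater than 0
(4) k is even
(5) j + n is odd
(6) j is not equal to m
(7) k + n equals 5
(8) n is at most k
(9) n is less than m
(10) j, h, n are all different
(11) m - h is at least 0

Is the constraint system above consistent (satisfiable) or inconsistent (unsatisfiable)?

Satisfiable

The assignment m = 3, n = 1, k = 4, j = 4, h = 2 works:
  constraint 3 holds since k - m = 1.
  constraint 7 holds since k + n = 5.
  constraint 11 holds since m - h = 1.
The rest check out directly.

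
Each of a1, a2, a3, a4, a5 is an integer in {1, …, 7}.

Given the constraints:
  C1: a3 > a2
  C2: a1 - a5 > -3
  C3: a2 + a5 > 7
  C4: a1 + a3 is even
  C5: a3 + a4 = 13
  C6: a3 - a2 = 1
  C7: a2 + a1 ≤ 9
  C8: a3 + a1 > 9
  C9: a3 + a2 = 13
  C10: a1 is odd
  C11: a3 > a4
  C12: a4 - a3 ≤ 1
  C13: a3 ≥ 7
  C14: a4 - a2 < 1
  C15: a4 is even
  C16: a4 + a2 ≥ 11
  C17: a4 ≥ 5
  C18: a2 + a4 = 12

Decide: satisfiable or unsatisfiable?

Satisfiable

Setting (a1, a2, a3, a4, a5) = (3, 6, 7, 6, 3) satisfies everything: constraint 2: a1 - a5 = 0; constraint 3: a2 + a5 = 9, and the others follow.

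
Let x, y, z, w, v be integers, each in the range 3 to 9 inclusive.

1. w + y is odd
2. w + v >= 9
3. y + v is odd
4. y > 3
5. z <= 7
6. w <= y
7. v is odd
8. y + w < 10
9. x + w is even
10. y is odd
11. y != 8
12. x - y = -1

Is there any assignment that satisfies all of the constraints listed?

Constraint 10 makes y odd and constraint 7 makes v odd, so y + v must be even. Constraint 3 says y + v is odd — contradiction.

Unsatisfiable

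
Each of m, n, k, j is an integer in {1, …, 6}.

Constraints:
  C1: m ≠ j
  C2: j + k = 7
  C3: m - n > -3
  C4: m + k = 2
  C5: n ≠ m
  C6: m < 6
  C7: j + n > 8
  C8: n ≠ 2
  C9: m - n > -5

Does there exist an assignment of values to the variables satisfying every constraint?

Satisfiable

Setting (m, n, k, j) = (1, 3, 1, 6) satisfies everything: constraint 2: j + k = 7; constraint 3: m - n = -2; constraint 4: m + k = 2, and the others follow.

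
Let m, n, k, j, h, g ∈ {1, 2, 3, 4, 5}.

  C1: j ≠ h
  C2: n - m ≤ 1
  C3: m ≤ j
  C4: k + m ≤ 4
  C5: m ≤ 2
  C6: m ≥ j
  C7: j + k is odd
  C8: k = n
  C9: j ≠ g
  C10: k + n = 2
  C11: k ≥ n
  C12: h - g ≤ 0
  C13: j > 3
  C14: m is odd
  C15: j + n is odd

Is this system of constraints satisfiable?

From constraint 13: j ≥ 4. From constraints 5 and 6: j ≤ m and m ≤ 2, so j ≤ 2. But 2 < 4, so no value of j works.

Unsatisfiable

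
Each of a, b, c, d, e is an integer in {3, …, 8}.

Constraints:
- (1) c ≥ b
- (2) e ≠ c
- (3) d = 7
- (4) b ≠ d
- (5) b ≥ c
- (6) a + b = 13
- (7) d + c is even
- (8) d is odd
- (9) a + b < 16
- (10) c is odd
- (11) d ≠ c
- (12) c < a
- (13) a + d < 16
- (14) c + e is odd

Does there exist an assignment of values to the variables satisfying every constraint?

Satisfiable

One satisfying assignment is a = 8, b = 5, c = 5, d = 7, e = 4.
For the less obvious constraints — constraint 6: a + b = 13; constraint 9: a + b = 13; constraint 13: a + d = 15 — and the others hold by inspection.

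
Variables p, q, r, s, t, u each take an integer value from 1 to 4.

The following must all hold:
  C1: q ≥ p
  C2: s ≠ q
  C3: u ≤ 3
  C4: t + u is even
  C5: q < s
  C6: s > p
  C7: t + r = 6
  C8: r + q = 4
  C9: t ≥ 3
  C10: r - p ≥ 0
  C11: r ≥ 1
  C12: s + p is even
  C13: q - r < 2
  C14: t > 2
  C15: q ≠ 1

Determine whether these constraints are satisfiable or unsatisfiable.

Take p = 1, q = 2, r = 2, s = 3, t = 4, u = 2. Then constraint 7: t + r = 6; constraint 8: r + q = 4; constraint 10: r - p = 1, and every other listed constraint is also met.

Satisfiable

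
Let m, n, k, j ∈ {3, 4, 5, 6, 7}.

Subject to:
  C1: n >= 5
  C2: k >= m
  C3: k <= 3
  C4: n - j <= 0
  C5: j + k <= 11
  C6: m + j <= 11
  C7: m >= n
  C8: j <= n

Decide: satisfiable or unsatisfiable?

Unsatisfiable

From constraints 1 and 7: m ≥ n and n ≥ 5, so m ≥ 5. From constraints 2 and 3: m ≤ k and k ≤ 3, so m ≤ 3. But 3 < 5, so no value of m works.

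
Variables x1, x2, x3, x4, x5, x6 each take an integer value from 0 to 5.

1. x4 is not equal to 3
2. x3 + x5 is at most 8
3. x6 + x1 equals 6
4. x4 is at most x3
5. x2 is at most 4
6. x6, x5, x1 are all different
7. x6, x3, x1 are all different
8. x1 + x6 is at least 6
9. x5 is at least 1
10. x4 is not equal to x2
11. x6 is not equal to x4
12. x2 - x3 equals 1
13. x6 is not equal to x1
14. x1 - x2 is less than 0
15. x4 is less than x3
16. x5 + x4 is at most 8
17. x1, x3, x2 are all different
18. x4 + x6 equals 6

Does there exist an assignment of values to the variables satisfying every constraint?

Try x1 = 2, x2 = 4, x3 = 3, x4 = 2, x5 = 5, x6 = 4.
Check constraint 2: x3 + x5 = 8; constraint 3: x6 + x1 = 6. The remaining constraints are straightforward to verify.

Satisfiable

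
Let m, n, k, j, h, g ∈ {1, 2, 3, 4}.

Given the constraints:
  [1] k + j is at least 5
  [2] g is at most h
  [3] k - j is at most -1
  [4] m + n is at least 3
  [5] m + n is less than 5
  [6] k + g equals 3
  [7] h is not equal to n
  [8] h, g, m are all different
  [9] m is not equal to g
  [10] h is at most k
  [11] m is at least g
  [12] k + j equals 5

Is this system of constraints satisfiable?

Try m = 3, n = 1, k = 2, j = 3, h = 2, g = 1.
Check constraint 1: k + j = 5; constraint 3: k - j = -1; constraint 4: m + n = 4. The remaining constraints are straightforward to verify.

Satisfiable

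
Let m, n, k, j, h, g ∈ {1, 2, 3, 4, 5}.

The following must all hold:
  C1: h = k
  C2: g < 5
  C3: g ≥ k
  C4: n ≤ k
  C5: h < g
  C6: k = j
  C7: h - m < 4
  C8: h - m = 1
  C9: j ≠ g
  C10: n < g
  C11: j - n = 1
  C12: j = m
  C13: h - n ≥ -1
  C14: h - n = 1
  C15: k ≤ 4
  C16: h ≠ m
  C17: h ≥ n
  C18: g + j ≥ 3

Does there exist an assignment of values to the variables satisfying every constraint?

From constraints 1, 6, and 12, h = k = j = m, so h = m. But constraint 16 says h ≠ m. Contradiction.

Unsatisfiable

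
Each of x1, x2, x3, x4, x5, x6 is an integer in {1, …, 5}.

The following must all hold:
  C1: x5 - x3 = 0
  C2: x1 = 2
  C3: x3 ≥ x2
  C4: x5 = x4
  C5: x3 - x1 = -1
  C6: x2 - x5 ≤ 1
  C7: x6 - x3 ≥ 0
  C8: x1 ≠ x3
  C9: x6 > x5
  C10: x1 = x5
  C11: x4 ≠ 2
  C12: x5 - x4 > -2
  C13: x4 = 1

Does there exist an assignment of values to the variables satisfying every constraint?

Unsatisfiable

Constraint 2 fixes x1 = 2 and constraint 13 fixes x4 = 1. Constraints 4 and 10 give x1 = x5 = x4, so x1 = x4. But 2 ≠ 1 — contradiction.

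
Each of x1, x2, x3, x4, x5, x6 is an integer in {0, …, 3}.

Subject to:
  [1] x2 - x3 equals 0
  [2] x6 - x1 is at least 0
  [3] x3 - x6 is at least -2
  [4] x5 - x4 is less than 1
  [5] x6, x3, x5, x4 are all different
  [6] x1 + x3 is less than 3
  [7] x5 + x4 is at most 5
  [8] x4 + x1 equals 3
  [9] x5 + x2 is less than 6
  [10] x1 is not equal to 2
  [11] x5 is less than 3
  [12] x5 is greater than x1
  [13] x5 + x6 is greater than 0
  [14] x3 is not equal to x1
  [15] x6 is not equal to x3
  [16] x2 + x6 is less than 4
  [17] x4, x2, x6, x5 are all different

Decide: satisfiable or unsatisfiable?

Satisfiable

Try x1 = 0, x2 = 1, x3 = 1, x4 = 3, x5 = 2, x6 = 0.
Check constraint 1: x2 - x3 = 0; constraint 2: x6 - x1 = 0. The remaining constraints are straightforward to verify.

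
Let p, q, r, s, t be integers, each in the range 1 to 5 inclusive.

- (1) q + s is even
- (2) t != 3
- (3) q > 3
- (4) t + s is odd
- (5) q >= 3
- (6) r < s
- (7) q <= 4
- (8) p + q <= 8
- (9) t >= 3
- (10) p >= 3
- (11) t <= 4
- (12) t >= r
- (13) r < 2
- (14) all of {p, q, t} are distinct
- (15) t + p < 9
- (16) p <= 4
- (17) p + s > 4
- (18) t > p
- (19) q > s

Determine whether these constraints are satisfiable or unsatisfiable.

Unsatisfiable

Constraints 5, 7, 9, 10, 11, and 16 confine each of p, q, t to the 2 values {3, 4}.
Constraint 14 requires all 3 of them to be distinct, but only 2 values are available — impossible by the pigeonhole principle.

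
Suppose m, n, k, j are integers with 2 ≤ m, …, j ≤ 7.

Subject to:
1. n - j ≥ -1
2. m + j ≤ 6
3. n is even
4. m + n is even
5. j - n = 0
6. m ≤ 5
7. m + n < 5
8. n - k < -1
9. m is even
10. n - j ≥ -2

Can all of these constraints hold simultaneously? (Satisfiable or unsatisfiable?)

Satisfiable

Take m = 2, n = 2, k = 4, j = 2. Then constraint 1: n - j = 0; constraint 2: m + j = 4; constraint 5: j - n = 0, and every other listed constraint is also met.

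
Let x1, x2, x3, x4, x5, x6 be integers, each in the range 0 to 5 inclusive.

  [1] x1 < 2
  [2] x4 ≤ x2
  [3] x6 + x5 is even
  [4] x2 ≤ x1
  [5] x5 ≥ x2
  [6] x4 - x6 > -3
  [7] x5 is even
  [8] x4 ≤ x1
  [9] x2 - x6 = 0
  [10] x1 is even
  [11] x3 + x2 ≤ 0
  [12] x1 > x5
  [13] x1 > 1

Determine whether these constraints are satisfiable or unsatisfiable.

Unsatisfiable

From constraint 13: x1 ≥ 2. From constraint 1: x1 ≤ 1. But 1 < 2, so no value of x1 works.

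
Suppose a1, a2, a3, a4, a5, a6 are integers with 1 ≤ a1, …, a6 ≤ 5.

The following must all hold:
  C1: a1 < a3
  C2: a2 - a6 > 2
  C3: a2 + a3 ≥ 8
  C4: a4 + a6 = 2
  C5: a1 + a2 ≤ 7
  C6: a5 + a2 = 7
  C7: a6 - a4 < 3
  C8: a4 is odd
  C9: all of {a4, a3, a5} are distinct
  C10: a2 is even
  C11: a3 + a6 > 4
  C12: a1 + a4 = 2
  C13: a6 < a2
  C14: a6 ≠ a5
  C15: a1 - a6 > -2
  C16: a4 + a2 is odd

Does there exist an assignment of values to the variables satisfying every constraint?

One satisfying assignment is a1 = 1, a2 = 4, a3 = 4, a4 = 1, a5 = 3, a6 = 1.
For the less obvious constraints — constraint 2: a2 - a6 = 3; constraint 3: a2 + a3 = 8; constraint 4: a4 + a6 = 2 — and the others hold by inspection.

Satisfiable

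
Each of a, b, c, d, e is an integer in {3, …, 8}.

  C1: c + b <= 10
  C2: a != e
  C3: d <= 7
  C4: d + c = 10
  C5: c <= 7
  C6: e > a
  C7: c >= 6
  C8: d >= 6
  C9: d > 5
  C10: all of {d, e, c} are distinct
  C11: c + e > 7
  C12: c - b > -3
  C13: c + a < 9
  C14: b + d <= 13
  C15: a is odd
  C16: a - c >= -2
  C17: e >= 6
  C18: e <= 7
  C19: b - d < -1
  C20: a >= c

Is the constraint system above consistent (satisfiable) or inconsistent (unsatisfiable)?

Unsatisfiable

Constraints 3, 5, 7, 8, 17, and 18 confine each of d, e, c to the 2 values {6, 7}.
Constraint 10 requires all 3 of them to be distinct, but only 2 values are available — impossible by the pigeonhole principle.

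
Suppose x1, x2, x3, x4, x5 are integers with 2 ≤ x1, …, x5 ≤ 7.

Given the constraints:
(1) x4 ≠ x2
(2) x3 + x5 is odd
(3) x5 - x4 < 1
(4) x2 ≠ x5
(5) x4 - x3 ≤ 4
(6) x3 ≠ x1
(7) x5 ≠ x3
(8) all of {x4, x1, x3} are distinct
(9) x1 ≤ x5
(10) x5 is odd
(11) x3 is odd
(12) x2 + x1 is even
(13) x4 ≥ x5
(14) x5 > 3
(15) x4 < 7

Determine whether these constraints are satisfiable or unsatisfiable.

Unsatisfiable

Constraint 11 makes x3 odd and constraint 10 makes x5 odd, so x3 + x5 must be even. Constraint 2 says x3 + x5 is odd — contradiction.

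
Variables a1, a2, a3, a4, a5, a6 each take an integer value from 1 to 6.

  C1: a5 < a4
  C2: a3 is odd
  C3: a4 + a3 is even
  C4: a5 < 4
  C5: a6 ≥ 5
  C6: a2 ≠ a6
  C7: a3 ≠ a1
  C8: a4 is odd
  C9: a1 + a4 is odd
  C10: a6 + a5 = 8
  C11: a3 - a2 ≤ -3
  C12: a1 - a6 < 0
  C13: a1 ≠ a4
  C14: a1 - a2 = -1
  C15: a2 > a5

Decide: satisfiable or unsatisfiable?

Take a1 = 4, a2 = 5, a3 = 1, a4 = 5, a5 = 2, a6 = 6. Then constraint 10: a6 + a5 = 8; constraint 11: a3 - a2 = -4; constraint 12: a1 - a6 = -2, and every other listed constraint is also met.

Satisfiable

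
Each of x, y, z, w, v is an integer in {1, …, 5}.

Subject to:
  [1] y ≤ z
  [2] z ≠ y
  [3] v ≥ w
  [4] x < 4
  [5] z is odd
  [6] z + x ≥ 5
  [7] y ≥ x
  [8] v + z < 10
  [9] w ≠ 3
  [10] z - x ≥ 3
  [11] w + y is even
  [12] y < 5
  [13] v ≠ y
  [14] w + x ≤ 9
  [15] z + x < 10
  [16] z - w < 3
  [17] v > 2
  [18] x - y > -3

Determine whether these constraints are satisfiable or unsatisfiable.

Setting (x, y, z, w, v) = (2, 2, 5, 4, 4) satisfies everything: constraint 6: z + x = 7; constraint 8: v + z = 9, and the others follow.

Satisfiable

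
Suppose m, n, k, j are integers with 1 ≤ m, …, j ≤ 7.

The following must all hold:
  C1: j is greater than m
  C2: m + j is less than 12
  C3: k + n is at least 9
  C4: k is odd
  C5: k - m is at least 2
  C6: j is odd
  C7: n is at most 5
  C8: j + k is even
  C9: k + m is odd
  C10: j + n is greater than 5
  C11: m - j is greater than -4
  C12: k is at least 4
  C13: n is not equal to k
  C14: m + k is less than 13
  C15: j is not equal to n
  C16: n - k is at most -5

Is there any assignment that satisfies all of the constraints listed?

The assignment m = 4, n = 2, k = 7, j = 5 works:
  constraint 2 holds since m + j = 9.
  constraint 3 holds since k + n = 9.
The rest check out directly.

Satisfiable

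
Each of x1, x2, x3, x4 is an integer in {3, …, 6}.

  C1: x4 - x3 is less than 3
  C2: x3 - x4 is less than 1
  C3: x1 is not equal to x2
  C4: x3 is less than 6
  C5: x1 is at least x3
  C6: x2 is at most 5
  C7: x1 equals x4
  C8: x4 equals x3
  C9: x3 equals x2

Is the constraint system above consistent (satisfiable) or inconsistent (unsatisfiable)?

Unsatisfiable

From constraints 7, 8, and 9, x1 = x4 = x3 = x2, so x1 = x2. But constraint 3 says x1 ≠ x2. Contradiction.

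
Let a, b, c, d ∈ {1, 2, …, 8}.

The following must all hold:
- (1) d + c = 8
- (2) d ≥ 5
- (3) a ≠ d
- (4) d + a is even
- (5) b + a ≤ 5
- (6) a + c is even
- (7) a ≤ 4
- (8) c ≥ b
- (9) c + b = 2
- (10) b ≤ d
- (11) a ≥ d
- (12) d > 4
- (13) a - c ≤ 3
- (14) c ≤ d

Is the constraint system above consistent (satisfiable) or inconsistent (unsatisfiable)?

Unsatisfiable

From constraints 2 and 11: a ≥ d and d ≥ 5, so a ≥ 5. From constraint 7: a ≤ 4. But 4 < 5, so no value of a works.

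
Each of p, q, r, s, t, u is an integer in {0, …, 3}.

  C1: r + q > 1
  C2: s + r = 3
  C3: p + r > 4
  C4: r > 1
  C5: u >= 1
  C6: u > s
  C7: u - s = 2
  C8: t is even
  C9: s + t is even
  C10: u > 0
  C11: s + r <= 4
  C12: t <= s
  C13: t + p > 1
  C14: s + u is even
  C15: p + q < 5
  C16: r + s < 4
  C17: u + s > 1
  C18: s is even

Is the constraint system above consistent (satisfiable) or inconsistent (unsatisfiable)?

Setting (p, q, r, s, t, u) = (3, 0, 3, 0, 0, 2) satisfies everything: constraint 1: r + q = 3; constraint 2: s + r = 3; constraint 3: p + r = 6, and the others follow.

Satisfiable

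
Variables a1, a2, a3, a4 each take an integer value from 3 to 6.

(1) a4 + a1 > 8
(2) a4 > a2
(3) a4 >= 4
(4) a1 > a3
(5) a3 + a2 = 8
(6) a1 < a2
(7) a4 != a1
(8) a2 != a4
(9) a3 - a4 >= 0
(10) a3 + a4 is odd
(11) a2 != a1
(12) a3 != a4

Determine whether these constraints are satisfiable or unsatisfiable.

Unsatisfiable

Constraints 2, 4, 6, and 9 give a2 < a4, a4 ≤ a3, a3 < a1, a1 < a2. Chaining: a2 < a4 ≤ a3 < a1 < a2, which forces a2 < a2 — impossible.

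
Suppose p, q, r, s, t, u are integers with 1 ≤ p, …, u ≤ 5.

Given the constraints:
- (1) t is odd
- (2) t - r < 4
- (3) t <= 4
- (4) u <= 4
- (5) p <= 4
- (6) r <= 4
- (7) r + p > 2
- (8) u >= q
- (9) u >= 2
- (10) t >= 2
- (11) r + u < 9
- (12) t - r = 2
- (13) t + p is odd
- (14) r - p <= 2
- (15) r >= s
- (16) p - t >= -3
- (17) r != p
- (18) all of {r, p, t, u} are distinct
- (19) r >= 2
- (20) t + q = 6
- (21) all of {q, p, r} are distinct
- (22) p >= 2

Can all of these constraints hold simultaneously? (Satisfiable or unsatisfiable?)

Unsatisfiable

Constraints 3, 4, 5, 6, 9, 10, 19, and 22 confine each of r, p, t, u to the 3 values {2, …, 4}.
Constraint 18 requires all 4 of them to be distinct, but only 3 values are available — impossible by the pigeonhole principle.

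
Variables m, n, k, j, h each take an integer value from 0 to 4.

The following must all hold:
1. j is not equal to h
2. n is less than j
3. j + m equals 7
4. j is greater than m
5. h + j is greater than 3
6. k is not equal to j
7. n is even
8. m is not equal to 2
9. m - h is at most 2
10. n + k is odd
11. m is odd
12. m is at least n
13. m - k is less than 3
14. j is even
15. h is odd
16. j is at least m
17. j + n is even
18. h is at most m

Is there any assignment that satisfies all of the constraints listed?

Take m = 3, n = 0, k = 3, j = 4, h = 1. Then constraint 3: j + m = 7; constraint 5: h + j = 5; constraint 9: m - h = 2, and every other listed constraint is also met.

Satisfiable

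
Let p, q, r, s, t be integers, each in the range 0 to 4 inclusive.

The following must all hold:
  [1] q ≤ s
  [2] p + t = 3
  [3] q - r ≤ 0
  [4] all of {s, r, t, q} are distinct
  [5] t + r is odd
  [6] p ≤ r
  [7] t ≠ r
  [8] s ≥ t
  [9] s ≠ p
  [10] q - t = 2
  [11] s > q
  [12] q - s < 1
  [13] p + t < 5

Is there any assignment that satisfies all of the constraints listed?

Setting (p, q, r, s, t) = (3, 2, 3, 4, 0) satisfies everything: constraint 2: p + t = 3; constraint 3: q - r = -1; constraint 10: q - t = 2, and the others follow.

Satisfiable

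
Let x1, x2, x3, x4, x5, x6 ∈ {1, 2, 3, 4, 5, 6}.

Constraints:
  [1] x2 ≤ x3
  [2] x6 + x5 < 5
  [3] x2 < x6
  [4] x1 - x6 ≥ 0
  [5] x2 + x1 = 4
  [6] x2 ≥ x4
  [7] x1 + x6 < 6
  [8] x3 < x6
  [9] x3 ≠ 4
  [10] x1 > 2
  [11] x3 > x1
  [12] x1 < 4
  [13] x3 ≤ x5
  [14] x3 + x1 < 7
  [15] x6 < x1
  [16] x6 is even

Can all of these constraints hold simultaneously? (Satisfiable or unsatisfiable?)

Constraints 8, 11, and 15 give x3 < x6, x6 < x1, x1 < x3. Chaining: x3 < x6 < x1 < x3, which forces x3 < x3 — impossible.

Unsatisfiable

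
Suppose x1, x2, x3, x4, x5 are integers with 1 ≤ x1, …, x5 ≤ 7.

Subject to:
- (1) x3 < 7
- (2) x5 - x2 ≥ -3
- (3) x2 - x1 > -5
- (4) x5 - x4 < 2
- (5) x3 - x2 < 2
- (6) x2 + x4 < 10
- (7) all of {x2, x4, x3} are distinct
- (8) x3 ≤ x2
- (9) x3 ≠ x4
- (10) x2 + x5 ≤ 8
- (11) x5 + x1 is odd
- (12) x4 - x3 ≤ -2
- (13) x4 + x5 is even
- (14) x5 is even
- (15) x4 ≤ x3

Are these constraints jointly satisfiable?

Satisfiable

Setting (x1, x2, x3, x4, x5) = (7, 5, 4, 2, 2) satisfies everything: constraint 2: x5 - x2 = -3; constraint 3: x2 - x1 = -2, and the others follow.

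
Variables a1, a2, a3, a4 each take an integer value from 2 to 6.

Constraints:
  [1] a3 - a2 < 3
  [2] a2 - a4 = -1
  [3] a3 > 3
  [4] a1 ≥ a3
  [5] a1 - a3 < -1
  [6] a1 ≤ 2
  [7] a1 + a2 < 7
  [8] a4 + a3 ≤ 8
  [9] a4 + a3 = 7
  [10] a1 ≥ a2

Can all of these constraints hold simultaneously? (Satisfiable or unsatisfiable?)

From constraint 3: a3 ≥ 4. From constraints 4 and 6: a3 ≤ a1 and a1 ≤ 2, so a3 ≤ 2. But 2 < 4, so no value of a3 works.

Unsatisfiable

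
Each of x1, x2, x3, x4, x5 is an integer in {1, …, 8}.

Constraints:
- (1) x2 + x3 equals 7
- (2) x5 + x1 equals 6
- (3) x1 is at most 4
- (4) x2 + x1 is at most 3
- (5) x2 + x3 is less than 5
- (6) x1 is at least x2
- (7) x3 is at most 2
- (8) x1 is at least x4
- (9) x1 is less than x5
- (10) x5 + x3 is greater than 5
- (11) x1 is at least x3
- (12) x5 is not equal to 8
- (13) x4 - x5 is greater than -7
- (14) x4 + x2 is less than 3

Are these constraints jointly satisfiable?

From constraints 3 and 6: x2 ≤ x1 ≤ 4. From constraint 7: x3 ≤ 2. Hence x2 + x3 ≤ 6. But constraint 1 requires x2 + x3 = 7, and 7 > 6. Contradiction.

Unsatisfiable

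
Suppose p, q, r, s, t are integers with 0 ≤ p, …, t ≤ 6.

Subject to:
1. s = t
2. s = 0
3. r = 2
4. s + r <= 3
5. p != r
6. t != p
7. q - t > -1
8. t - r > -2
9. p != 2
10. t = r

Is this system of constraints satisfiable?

Constraint 2 fixes s = 0 and constraint 3 fixes r = 2. Constraints 1 and 10 give s = t = r, so s = r. But 0 ≠ 2 — contradiction.

Unsatisfiable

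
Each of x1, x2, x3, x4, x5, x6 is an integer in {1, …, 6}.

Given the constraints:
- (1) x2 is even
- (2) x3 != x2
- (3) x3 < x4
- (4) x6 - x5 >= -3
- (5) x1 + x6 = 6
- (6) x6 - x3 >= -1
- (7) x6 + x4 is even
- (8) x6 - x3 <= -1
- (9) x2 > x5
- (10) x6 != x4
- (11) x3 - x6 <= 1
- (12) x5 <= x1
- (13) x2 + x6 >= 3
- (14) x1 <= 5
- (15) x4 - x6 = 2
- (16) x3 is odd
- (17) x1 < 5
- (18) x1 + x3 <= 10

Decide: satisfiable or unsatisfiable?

One satisfying assignment is x1 = 4, x2 = 4, x3 = 3, x4 = 4, x5 = 3, x6 = 2.
For the less obvious constraints — constraint 4: x6 - x5 = -1; constraint 5: x1 + x6 = 6; constraint 6: x6 - x3 = -1 — and the others hold by inspection.

Satisfiable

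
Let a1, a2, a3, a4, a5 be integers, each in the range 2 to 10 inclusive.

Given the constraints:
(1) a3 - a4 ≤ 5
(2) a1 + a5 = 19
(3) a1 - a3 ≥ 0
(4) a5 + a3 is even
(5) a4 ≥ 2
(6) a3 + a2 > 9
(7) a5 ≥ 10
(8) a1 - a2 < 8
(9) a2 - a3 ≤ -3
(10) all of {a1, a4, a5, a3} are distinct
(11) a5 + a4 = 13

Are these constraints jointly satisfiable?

Satisfiable

Try a1 = 9, a2 = 3, a3 = 8, a4 = 3, a5 = 10.
Check constraint 1: a3 - a4 = 5; constraint 2: a1 + a5 = 19. The remaining constraints are straightforward to verify.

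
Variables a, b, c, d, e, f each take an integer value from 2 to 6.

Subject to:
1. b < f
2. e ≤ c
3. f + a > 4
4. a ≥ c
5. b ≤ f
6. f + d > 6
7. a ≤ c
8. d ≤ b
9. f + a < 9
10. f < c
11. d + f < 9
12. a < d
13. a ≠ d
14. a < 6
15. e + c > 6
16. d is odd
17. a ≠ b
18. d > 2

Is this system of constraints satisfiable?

Unsatisfiable

Constraints 1, 4, 8, 10, and 12 give b < f, f < c, c ≤ a, a < d, d ≤ b. Chaining: b < f < c ≤ a < d ≤ b, which forces b < b — impossible.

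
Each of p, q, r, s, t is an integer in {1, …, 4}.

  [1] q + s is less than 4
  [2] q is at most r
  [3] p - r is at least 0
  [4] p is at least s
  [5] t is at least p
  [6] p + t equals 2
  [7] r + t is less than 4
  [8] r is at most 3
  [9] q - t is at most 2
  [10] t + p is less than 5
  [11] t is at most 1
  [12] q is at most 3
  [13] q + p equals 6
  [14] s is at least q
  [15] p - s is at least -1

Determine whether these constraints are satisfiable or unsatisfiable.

Unsatisfiable

From constraints 2 and 8: q ≤ r ≤ 3. From constraints 5 and 11: p ≤ t ≤ 1. Hence q + p ≤ 4. But constraint 13 requires q + p = 6, and 6 > 4. Contradiction.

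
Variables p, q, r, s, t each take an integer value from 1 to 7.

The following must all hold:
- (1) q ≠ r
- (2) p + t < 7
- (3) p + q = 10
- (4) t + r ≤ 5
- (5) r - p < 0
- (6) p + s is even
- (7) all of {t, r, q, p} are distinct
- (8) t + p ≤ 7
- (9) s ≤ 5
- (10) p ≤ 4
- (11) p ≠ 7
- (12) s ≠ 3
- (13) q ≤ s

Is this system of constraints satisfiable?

From constraint 10: p ≤ 4. From constraints 9 and 13: q ≤ s ≤ 5. Hence p + q ≤ 9. But constraint 3 requires p + q = 10, and 10 > 9. Contradiction.

Unsatisfiable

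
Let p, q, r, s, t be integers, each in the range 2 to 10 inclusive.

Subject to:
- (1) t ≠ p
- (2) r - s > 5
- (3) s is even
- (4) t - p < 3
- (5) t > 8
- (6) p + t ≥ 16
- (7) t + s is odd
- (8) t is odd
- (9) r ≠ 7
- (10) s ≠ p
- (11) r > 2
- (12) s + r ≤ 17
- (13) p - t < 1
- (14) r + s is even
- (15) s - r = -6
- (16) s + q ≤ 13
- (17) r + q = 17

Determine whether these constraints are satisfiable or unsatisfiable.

Satisfiable

The assignment p = 7, q = 7, r = 10, s = 4, t = 9 works:
  constraint 2 holds since r - s = 6.
  constraint 4 holds since t - p = 2.
  constraint 6 holds since p + t = 16.
The rest check out directly.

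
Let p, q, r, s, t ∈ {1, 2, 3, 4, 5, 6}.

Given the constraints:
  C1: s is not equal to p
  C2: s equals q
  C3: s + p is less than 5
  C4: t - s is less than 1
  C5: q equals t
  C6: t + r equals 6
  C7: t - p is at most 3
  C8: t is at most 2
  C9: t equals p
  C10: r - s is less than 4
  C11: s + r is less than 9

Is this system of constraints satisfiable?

From constraints 2, 5, and 9, s = q = t = p, so s = p. But constraint 1 says s ≠ p. Contradiction.

Unsatisfiable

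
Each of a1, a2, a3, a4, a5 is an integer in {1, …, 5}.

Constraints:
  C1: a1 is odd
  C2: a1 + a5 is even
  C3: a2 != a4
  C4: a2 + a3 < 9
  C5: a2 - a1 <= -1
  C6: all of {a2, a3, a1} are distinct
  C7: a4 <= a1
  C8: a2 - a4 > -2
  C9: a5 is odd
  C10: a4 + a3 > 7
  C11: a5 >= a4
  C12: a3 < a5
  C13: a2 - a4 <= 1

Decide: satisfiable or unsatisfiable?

Setting (a1, a2, a3, a4, a5) = (5, 4, 3, 5, 5) satisfies everything: constraint 4: a2 + a3 = 7; constraint 5: a2 - a1 = -1, and the others follow.

Satisfiable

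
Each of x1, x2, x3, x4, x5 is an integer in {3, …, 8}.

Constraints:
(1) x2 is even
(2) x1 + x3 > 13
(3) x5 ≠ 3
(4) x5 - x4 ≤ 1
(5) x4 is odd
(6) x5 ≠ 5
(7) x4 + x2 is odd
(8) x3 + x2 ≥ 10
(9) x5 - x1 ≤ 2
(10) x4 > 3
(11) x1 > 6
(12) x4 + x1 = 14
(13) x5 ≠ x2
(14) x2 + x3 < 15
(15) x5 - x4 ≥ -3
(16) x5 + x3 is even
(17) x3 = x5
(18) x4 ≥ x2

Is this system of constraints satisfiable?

Satisfiable

The assignment x1 = 7, x2 = 6, x3 = 7, x4 = 7, x5 = 7 works:
  constraint 2 holds since x1 + x3 = 14.
  constraint 4 holds since x5 - x4 = 0.
The rest check out directly.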